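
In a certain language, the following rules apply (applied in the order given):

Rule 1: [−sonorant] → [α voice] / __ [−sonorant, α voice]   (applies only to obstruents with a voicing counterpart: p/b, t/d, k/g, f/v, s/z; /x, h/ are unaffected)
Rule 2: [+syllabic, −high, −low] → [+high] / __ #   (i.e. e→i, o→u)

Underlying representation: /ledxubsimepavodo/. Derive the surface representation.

Rule 1 (regressive voicing assimilation): /d/ precedes the voiceless obstruent /x/, so it devoices to [t] by assimilation. /b/ precedes the voiceless obstruent /s/, so it devoices to [p] by assimilation. /ledxubsimepavodo/ → letxupsimepavodo.
Rule 2 (final vowel raising): /o/ is a mid vowel in word-final position, so it raises to [u]. /letxupsimepavodo/ → letxupsimepavodu.

letxupsimepavodu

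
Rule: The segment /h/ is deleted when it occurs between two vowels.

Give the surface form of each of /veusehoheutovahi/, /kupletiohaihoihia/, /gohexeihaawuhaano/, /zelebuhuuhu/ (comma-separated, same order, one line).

veuseoeutovai, kupletioaioiia, goexeiaawuaano, zelebuuuu

/veusehoheutovahi/: /h/ occurs between vowels /e/ and /o/, so it deletes. /h/ occurs between vowels /o/ and /e/, so it deletes. /h/ occurs between vowels /a/ and /i/, so it deletes. → [veuseoeutovai].
/kupletiohaihoihia/: /h/ occurs between vowels /o/ and /a/, so it deletes. /h/ occurs between vowels /i/ and /o/, so it deletes. /h/ occurs between vowels /i/ and /i/, so it deletes. → [kupletioaioiia].
/gohexeihaawuhaano/: /h/ occurs between vowels /o/ and /e/, so it deletes. /h/ occurs between vowels /i/ and /a/, so it deletes. /h/ occurs between vowels /u/ and /a/, so it deletes. → [goexeiaawuaano].
/zelebuhuuhu/: /h/ occurs between vowels /u/ and /u/, so it deletes. /h/ occurs between vowels /u/ and /u/, so it deletes. → [zelebuuuu].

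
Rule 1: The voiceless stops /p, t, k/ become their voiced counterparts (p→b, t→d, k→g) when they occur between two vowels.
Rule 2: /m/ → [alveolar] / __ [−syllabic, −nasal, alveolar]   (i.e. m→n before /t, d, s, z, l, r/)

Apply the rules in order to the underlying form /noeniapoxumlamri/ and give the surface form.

Rule 1 (intervocalic voicing): /p/ is a voiceless stop between vowels /a/ and /o/, so it voices to [b]. /noeniapoxumlamri/ → noeniaboxumlamri.
Rule 2 (nasal place assimilation): /m/ precedes the alveolar consonant /l/, so it assimilates in place to [n]. /m/ precedes the alveolar consonant /r/, so it assimilates in place to [n]. /noeniaboxumlamri/ → noeniaboxunlanri.

noeniaboxunlanri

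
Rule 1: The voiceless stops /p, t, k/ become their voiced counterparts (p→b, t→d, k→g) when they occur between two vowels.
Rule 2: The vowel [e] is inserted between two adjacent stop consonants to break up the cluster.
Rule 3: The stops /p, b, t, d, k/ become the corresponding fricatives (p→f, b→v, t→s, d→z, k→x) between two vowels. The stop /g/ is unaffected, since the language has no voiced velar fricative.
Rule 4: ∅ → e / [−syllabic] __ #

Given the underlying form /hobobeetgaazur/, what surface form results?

hovoveesegaazure

Rule 1 (intervocalic voicing): no segment meets the environment; /hobobeetgaazur/ is unchanged.
Rule 2 (stop-cluster e-epenthesis): /t/ and /g/ form a stop–stop cluster, so [e] is inserted between them. /hobobeetgaazur/ → hobobeetegaazur.
Rule 3 (intervocalic spirantization): /b/ is a stop between vowels /o/ and /o/, so it spirantizes to the fricative [v]. /b/ is a stop between vowels /o/ and /e/, so it spirantizes to the fricative [v]. /t/ is a stop between vowels /e/ and /e/, so it spirantizes to the fricative [s]. /hobobeetegaazur/ → hovoveesegaazur.
Rule 4 (final e-epenthesis): the form ends in the consonant /r/, so [e] is inserted word-finally. /hovoveesegaazur/ → hovoveesegaazure.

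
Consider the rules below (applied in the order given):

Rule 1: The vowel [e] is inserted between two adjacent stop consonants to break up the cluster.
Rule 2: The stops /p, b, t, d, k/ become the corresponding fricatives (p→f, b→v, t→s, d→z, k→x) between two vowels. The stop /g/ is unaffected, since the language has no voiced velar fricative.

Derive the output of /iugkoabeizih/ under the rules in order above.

Rule 1 (stop-cluster e-epenthesis): /g/ and /k/ form a stop–stop cluster, so [e] is inserted between them. /iugkoabeizih/ → iugekoabeizih.
Rule 2 (intervocalic spirantization): /k/ is a stop between vowels /e/ and /o/, so it spirantizes to the fricative [x]. /b/ is a stop between vowels /a/ and /e/, so it spirantizes to the fricative [v]. /iugekoabeizih/ → iugexoaveizih.

iugexoaveizih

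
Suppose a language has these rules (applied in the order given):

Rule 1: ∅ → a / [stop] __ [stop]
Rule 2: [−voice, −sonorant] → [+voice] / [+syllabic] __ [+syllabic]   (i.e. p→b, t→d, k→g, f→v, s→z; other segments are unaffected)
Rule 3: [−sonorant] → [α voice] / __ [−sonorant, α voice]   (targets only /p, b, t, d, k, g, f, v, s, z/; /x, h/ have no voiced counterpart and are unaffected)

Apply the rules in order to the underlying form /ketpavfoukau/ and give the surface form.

Rule 1 (stop-cluster a-epenthesis): /t/ and /p/ form a stop–stop cluster, so [a] is inserted between them. /ketpavfoukau/ → ketapavfoukau.
Rule 2 (intervocalic voicing): /t/ is a voiceless obstruent between vowels /e/ and /a/, so it voices to [d]. /p/ is a voiceless obstruent between vowels /a/ and /a/, so it voices to [b]. /k/ is a voiceless obstruent between vowels /u/ and /a/, so it voices to [g]. /ketapavfoukau/ → kedabavfougau.
Rule 3 (regressive voicing assimilation): /v/ precedes the voiceless obstruent /f/, so it devoices to [f] by assimilation. /kedabavfougau/ → kedabaffougau.

kedabaffougau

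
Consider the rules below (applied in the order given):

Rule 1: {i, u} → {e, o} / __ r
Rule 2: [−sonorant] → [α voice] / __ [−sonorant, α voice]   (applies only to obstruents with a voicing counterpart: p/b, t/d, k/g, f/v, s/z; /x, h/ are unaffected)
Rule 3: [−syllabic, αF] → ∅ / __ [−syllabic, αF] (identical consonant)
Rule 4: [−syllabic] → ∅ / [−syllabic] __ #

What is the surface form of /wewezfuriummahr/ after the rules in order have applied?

Rule 1 (pre-rhotic lowering): /u/ is a high vowel immediately before /r/, so it lowers to [o]. /wewezfuriummahr/ → wewezforiummahr.
Rule 2 (regressive voicing assimilation): /z/ precedes the voiceless obstruent /f/, so it devoices to [s] by assimilation. /wewezforiummahr/ → wewesforiummahr.
Rule 3 (degemination): /mm/ is a geminate; the first /m/ deletes. /wewesforiummahr/ → wewesforiumahr.
Rule 4 (final cluster simplification): /r/ is the second consonant of a word-final cluster /hr/, so it deletes. /wewesforiumahr/ → wewesforiumah.

wewesforiumah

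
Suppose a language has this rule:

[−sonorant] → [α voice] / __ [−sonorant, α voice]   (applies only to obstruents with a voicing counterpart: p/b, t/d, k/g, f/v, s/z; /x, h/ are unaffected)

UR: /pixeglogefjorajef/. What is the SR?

No segment of /pixeglogefjorajef/ meets the structural description of the rule, so the form surfaces unchanged.

pixeglogefjorajef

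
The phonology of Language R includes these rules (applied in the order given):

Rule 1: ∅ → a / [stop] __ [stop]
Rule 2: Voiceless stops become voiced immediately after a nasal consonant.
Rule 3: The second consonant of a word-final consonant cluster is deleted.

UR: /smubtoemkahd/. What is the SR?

Rule 1 (stop-cluster a-epenthesis): /b/ and /t/ form a stop–stop cluster, so [a] is inserted between them. /smubtoemkahd/ → smubatoemkahd.
Rule 2 (post-nasal voicing): /k/ is a voiceless stop immediately after the nasal /m/, so it voices to [g]. /smubatoemkahd/ → smubatoemgahd.
Rule 3 (final cluster simplification): /d/ is the second consonant of a word-final cluster /hd/, so it deletes. /smubatoemgahd/ → smubatoemgah.

smubatoemgah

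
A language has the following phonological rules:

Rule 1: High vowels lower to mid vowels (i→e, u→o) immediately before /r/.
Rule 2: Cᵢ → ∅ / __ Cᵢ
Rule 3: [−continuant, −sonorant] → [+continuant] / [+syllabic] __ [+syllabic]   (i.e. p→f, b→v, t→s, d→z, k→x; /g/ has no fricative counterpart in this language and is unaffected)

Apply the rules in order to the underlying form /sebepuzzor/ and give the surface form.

sevefuzor

Rule 1 (pre-rhotic lowering): no segment meets the environment; /sebepuzzor/ is unchanged.
Rule 2 (degemination): /zz/ is a geminate; the first /z/ deletes. /sebepuzzor/ → sebepuzor.
Rule 3 (intervocalic spirantization): /b/ is a stop between vowels /e/ and /e/, so it spirantizes to the fricative [v]. /p/ is a stop between vowels /e/ and /u/, so it spirantizes to the fricative [f]. /sebepuzor/ → sevefuzor.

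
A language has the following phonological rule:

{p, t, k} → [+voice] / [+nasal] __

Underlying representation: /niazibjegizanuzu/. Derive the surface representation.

No segment of /niazibjegizanuzu/ meets the structural description of the rule, so the form surfaces unchanged.

niazibjegizanuzu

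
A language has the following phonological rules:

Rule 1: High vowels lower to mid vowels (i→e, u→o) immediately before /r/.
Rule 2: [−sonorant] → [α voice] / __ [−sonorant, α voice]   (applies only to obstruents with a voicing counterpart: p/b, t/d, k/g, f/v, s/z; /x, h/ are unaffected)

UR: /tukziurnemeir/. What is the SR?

Rule 1 (pre-rhotic lowering): /u/ is a high vowel immediately before /r/, so it lowers to [o]. /i/ is a high vowel immediately before /r/, so it lowers to [e]. /tukziurnemeir/ → tukziornemeer.
Rule 2 (regressive voicing assimilation): /k/ precedes the voiced obstruent /z/, so it voices to [g] by assimilation. /tukziornemeer/ → tugziornemeer.

tugziornemeer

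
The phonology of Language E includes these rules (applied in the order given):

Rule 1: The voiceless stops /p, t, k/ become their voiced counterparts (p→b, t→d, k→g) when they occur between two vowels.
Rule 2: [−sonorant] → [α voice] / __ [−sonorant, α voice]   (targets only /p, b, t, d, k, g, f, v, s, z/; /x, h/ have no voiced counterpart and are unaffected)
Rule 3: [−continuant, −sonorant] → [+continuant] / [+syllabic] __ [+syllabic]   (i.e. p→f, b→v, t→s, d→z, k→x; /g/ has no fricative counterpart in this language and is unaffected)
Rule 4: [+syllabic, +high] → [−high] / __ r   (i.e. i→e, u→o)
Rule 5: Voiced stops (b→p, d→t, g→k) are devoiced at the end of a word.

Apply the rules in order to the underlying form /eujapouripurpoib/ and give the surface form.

eujavoorivorpoip

Rule 1 (intervocalic voicing): /p/ is a voiceless stop between vowels /a/ and /o/, so it voices to [b]. /p/ is a voiceless stop between vowels /i/ and /u/, so it voices to [b]. /eujapouripurpoib/ → eujabouriburpoib.
Rule 2 (regressive voicing assimilation): no segment meets the environment; /eujabouriburpoib/ is unchanged.
Rule 3 (intervocalic spirantization): /b/ is a stop between vowels /a/ and /o/, so it spirantizes to the fricative [v]. /b/ is a stop between vowels /i/ and /u/, so it spirantizes to the fricative [v]. /eujabouriburpoib/ → eujavourivurpoib.
Rule 4 (pre-rhotic lowering): /u/ is a high vowel immediately before /r/, so it lowers to [o]. /u/ is a high vowel immediately before /r/, so it lowers to [o]. /eujavourivurpoib/ → eujavoorivorpoib.
Rule 5 (final devoicing): /b/ is a voiced stop in word-final position, so it devoices to [p]. /eujavoorivorpoib/ → eujavoorivorpoip.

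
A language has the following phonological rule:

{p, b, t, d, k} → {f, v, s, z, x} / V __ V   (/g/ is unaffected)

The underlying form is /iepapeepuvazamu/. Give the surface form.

/p/ is a stop between vowels /e/ and /a/, so it spirantizes to the fricative [f].
/p/ is a stop between vowels /a/ and /e/, so it spirantizes to the fricative [f].
/p/ is a stop between vowels /e/ and /u/, so it spirantizes to the fricative [f].
Surface form: [iefafeefuvazamu].

iefafeefuvazamu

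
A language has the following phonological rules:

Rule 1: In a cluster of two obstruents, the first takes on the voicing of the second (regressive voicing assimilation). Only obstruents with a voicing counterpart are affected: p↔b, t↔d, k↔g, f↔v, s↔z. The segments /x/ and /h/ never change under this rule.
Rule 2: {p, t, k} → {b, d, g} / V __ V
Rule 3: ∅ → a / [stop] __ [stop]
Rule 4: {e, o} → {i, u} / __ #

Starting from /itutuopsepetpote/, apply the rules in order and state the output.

iduduopsebetapodi

Rule 1 (regressive voicing assimilation): no segment meets the environment; /itutuopsepetpote/ is unchanged.
Rule 2 (intervocalic voicing): /t/ is a voiceless stop between vowels /i/ and /u/, so it voices to [d]. /t/ is a voiceless stop between vowels /u/ and /u/, so it voices to [d]. /p/ is a voiceless stop between vowels /e/ and /e/, so it voices to [b]. /t/ is a voiceless stop between vowels /o/ and /e/, so it voices to [d]. /itutuopsepetpote/ → iduduopsebetpode.
Rule 3 (stop-cluster a-epenthesis): /t/ and /p/ form a stop–stop cluster, so [a] is inserted between them. /iduduopsebetpode/ → iduduopsebetapode.
Rule 4 (final vowel raising): /e/ is a mid vowel in word-final position, so it raises to [i]. /iduduopsebetapode/ → iduduopsebetapodi.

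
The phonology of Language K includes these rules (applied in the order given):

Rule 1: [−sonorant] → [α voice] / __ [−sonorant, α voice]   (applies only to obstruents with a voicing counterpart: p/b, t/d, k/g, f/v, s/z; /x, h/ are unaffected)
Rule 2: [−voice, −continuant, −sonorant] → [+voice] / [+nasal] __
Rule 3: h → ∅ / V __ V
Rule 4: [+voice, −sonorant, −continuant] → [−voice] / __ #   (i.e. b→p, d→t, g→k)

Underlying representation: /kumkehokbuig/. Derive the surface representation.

kumgeogbuik

Rule 1 (regressive voicing assimilation): /k/ precedes the voiced obstruent /b/, so it voices to [g] by assimilation. /kumkehokbuig/ → kumkehogbuig.
Rule 2 (post-nasal voicing): /k/ is a voiceless stop immediately after the nasal /m/, so it voices to [g]. /kumkehogbuig/ → kumgehogbuig.
Rule 3 (intervocalic h-deletion): /h/ occurs between vowels /e/ and /o/, so it deletes. /kumgehogbuig/ → kumgeogbuig.
Rule 4 (final devoicing): /g/ is a voiced stop in word-final position, so it devoices to [k]. /kumgeogbuig/ → kumgeogbuik.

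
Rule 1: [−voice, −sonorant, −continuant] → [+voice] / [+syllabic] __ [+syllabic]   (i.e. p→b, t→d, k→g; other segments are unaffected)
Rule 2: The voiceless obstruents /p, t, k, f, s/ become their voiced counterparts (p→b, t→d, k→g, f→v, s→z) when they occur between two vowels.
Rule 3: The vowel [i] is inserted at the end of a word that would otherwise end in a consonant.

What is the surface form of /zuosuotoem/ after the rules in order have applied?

Rule 1 (intervocalic voicing): /t/ is a voiceless stop between vowels /o/ and /o/, so it voices to [d]. /zuosuotoem/ → zuosuodoem.
Rule 2 (intervocalic voicing): /s/ is a voiceless obstruent between vowels /o/ and /u/, so it voices to [z]. /zuosuodoem/ → zuozuodoem.
Rule 3 (final i-epenthesis): the form ends in the consonant /m/, so [i] is inserted word-finally. /zuozuodoem/ → zuozuodoemi.

zuozuodoemi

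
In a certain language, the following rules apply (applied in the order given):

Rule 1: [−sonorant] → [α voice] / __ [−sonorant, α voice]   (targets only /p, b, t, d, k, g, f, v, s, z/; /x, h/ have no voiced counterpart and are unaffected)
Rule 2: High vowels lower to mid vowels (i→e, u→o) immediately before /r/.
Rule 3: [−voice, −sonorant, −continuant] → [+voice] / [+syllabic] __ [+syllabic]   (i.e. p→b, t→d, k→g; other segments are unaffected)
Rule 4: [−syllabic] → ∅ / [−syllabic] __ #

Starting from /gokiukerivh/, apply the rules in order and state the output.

gogiugerif

Rule 1 (regressive voicing assimilation): /v/ precedes the voiceless obstruent /h/, so it devoices to [f] by assimilation. /gokiukerivh/ → gokiukerifh.
Rule 2 (pre-rhotic lowering): no segment meets the environment; /gokiukerifh/ is unchanged.
Rule 3 (intervocalic voicing): /k/ is a voiceless stop between vowels /o/ and /i/, so it voices to [g]. /k/ is a voiceless stop between vowels /u/ and /e/, so it voices to [g]. /gokiukerifh/ → gogiugerifh.
Rule 4 (final cluster simplification): /h/ is the second consonant of a word-final cluster /fh/, so it deletes. /gogiugerifh/ → gogiugerif.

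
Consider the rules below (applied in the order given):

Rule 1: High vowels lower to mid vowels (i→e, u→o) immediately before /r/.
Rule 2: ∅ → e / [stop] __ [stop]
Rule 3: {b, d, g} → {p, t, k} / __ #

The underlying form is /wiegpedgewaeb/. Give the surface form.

wiegepedegewaep

Rule 1 (pre-rhotic lowering): no segment meets the environment; /wiegpedgewaeb/ is unchanged.
Rule 2 (stop-cluster e-epenthesis): /g/ and /p/ form a stop–stop cluster, so [e] is inserted between them. /d/ and /g/ form a stop–stop cluster, so [e] is inserted between them. /wiegpedgewaeb/ → wiegepedegewaeb.
Rule 3 (final devoicing): /b/ is a voiced stop in word-final position, so it devoices to [p]. /wiegepedegewaeb/ → wiegepedegewaep.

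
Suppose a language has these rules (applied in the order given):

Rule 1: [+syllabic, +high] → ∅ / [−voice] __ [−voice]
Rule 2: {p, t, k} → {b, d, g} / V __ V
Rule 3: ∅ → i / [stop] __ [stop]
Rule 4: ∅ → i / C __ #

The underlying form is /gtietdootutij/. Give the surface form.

gitietidootitiji

Rule 1 (high vowel syncope): /u/ is a high vowel flanked by voiceless consonants /t/ and /t/, so it deletes. /gtietdootutij/ → gtietdoottij.
Rule 2 (intervocalic voicing): no segment meets the environment; /gtietdoottij/ is unchanged.
Rule 3 (stop-cluster i-epenthesis): /g/ and /t/ form a stop–stop cluster, so [i] is inserted between them. /t/ and /d/ form a stop–stop cluster, so [i] is inserted between them. /t/ and /t/ form a stop–stop cluster, so [i] is inserted between them. /gtietdoottij/ → gitietidootitij.
Rule 4 (final i-epenthesis): the form ends in the consonant /j/, so [i] is inserted word-finally. /gitietidootitij/ → gitietidootitiji.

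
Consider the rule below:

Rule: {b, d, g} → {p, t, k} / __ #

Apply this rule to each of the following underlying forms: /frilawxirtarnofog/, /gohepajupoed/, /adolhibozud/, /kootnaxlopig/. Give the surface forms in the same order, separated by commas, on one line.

frilawxirtarnofok, gohepajupoet, adolhibozut, kootnaxlopik

/frilawxirtarnofog/: /g/ is a voiced stop in word-final position, so it devoices to [k]. → [frilawxirtarnofok].
/gohepajupoed/: /d/ is a voiced stop in word-final position, so it devoices to [t]. → [gohepajupoet].
/adolhibozud/: /d/ is a voiced stop in word-final position, so it devoices to [t]. → [adolhibozut].
/kootnaxlopig/: /g/ is a voiced stop in word-final position, so it devoices to [k]. → [kootnaxlopik].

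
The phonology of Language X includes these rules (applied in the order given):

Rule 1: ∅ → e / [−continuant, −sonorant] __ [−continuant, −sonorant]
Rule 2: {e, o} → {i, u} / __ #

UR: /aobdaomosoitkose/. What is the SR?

aobedaomosoitekosi

Rule 1 (stop-cluster e-epenthesis): /b/ and /d/ form a stop–stop cluster, so [e] is inserted between them. /t/ and /k/ form a stop–stop cluster, so [e] is inserted between them. /aobdaomosoitkose/ → aobedaomosoitekose.
Rule 2 (final vowel raising): /e/ is a mid vowel in word-final position, so it raises to [i]. /aobedaomosoitekose/ → aobedaomosoitekosi.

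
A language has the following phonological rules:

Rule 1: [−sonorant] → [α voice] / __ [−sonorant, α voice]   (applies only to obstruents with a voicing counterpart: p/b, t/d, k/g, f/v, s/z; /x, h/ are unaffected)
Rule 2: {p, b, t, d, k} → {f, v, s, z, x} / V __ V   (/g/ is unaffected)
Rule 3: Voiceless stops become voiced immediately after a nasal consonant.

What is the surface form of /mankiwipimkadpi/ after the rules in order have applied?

mangiwifimgatpi

Rule 1 (regressive voicing assimilation): /d/ precedes the voiceless obstruent /p/, so it devoices to [t] by assimilation. /mankiwipimkadpi/ → mankiwipimkatpi.
Rule 2 (intervocalic spirantization): /p/ is a stop between vowels /i/ and /i/, so it spirantizes to the fricative [f]. /mankiwipimkatpi/ → mankiwifimkatpi.
Rule 3 (post-nasal voicing): /k/ is a voiceless stop immediately after the nasal /n/, so it voices to [g]. /k/ is a voiceless stop immediately after the nasal /m/, so it voices to [g]. /mankiwifimkatpi/ → mangiwifimgatpi.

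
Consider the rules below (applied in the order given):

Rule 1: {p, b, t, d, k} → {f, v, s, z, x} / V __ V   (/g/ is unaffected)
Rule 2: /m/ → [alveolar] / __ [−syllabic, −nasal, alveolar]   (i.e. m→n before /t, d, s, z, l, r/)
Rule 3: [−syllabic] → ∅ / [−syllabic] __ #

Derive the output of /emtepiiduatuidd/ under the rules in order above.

Rule 1 (intervocalic spirantization): /p/ is a stop between vowels /e/ and /i/, so it spirantizes to the fricative [f]. /d/ is a stop between vowels /i/ and /u/, so it spirantizes to the fricative [z]. /t/ is a stop between vowels /a/ and /u/, so it spirantizes to the fricative [s]. /emtepiiduatuidd/ → emtefiizuasuidd.
Rule 2 (nasal place assimilation): /m/ precedes the alveolar consonant /t/, so it assimilates in place to [n]. /emtefiizuasuidd/ → entefiizuasuidd.
Rule 3 (final cluster simplification): /d/ is the second consonant of a word-final cluster /dd/, so it deletes. /entefiizuasuidd/ → entefiizuasuid.

entefiizuasuid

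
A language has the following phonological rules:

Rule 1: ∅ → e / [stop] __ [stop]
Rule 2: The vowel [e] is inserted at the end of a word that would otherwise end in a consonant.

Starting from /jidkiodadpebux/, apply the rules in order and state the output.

Rule 1 (stop-cluster e-epenthesis): /d/ and /k/ form a stop–stop cluster, so [e] is inserted between them. /d/ and /p/ form a stop–stop cluster, so [e] is inserted between them. /jidkiodadpebux/ → jidekiodadepebux.
Rule 2 (final e-epenthesis): the form ends in the consonant /x/, so [e] is inserted word-finally. /jidekiodadepebux/ → jidekiodadepebuxe.

jidekiodadepebuxe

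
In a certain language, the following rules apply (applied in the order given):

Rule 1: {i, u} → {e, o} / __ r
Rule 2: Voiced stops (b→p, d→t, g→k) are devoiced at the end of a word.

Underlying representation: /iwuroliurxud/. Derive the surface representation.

iworoliorxut

Rule 1 (pre-rhotic lowering): /u/ is a high vowel immediately before /r/, so it lowers to [o]. /u/ is a high vowel immediately before /r/, so it lowers to [o]. /iwuroliurxud/ → iworoliorxud.
Rule 2 (final devoicing): /d/ is a voiced stop in word-final position, so it devoices to [t]. /iworoliorxud/ → iworoliorxut.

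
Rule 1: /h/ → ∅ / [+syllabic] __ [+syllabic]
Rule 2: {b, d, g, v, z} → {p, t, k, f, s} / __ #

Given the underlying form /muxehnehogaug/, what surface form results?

Rule 1 (intervocalic h-deletion): /h/ occurs between vowels /e/ and /o/, so it deletes. /muxehnehogaug/ → muxehneogaug.
Rule 2 (final devoicing): /g/ is a voiced obstruent in word-final position, so it devoices to [k]. /muxehneogaug/ → muxehneogauk.

muxehneogauk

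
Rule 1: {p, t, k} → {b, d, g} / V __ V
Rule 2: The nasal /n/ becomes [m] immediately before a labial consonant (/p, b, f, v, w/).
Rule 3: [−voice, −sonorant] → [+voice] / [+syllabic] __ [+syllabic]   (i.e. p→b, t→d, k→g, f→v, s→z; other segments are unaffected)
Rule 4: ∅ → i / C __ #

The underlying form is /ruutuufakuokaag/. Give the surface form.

Rule 1 (intervocalic voicing): /t/ is a voiceless stop between vowels /u/ and /u/, so it voices to [d]. /k/ is a voiceless stop between vowels /a/ and /u/, so it voices to [g]. /k/ is a voiceless stop between vowels /o/ and /a/, so it voices to [g]. /ruutuufakuokaag/ → ruuduufaguogaag.
Rule 2 (nasal place assimilation): no segment meets the environment; /ruuduufaguogaag/ is unchanged.
Rule 3 (intervocalic voicing): /f/ is a voiceless obstruent between vowels /u/ and /a/, so it voices to [v]. /ruuduufaguogaag/ → ruuduuvaguogaag.
Rule 4 (final i-epenthesis): the form ends in the consonant /g/, so [i] is inserted word-finally. /ruuduuvaguogaag/ → ruuduuvaguogaagi.

ruuduuvaguogaagi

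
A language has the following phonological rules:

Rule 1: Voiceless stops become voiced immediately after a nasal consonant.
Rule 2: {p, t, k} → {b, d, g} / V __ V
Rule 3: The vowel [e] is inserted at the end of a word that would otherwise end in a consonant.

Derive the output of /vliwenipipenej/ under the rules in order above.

vliwenibibeneje

Rule 1 (post-nasal voicing): no segment meets the environment; /vliwenipipenej/ is unchanged.
Rule 2 (intervocalic voicing): /p/ is a voiceless stop between vowels /i/ and /i/, so it voices to [b]. /p/ is a voiceless stop between vowels /i/ and /e/, so it voices to [b]. /vliwenipipenej/ → vliwenibibenej.
Rule 3 (final e-epenthesis): the form ends in the consonant /j/, so [e] is inserted word-finally. /vliwenibibenej/ → vliwenibibeneje.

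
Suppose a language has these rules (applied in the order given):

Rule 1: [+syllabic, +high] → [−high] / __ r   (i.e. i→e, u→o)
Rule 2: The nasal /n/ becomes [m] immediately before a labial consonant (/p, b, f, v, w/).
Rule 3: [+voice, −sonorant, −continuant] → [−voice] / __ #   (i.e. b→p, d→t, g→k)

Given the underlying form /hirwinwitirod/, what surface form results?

herwimwiterot

Rule 1 (pre-rhotic lowering): /i/ is a high vowel immediately before /r/, so it lowers to [e]. /i/ is a high vowel immediately before /r/, so it lowers to [e]. /hirwinwitirod/ → herwinwiterod.
Rule 2 (nasal place assimilation): /n/ precedes the labial consonant /w/, so it assimilates in place to [m]. /herwinwiterod/ → herwimwiterod.
Rule 3 (final devoicing): /d/ is a voiced stop in word-final position, so it devoices to [t]. /herwimwiterod/ → herwimwiterot.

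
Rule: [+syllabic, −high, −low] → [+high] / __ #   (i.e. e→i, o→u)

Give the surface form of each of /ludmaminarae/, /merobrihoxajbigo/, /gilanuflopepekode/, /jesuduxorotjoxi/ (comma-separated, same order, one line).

/ludmaminarae/: /e/ is a mid vowel in word-final position, so it raises to [i]. → [ludmaminarai].
/merobrihoxajbigo/: /o/ is a mid vowel in word-final position, so it raises to [u]. → [merobrihoxajbigu].
/gilanuflopepekode/: /e/ is a mid vowel in word-final position, so it raises to [i]. → [gilanuflopepekodi].
/jesuduxorotjoxi/: the rule's environment is not met; surfaces unchanged as [jesuduxorotjoxi].

ludmaminarai, merobrihoxajbigu, gilanuflopepekodi, jesuduxorotjoxi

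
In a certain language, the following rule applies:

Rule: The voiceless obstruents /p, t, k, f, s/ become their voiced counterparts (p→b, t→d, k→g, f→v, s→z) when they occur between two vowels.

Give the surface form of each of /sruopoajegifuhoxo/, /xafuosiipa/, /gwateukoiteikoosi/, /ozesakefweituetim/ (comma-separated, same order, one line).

sruoboajegivuhoxo, xavuoziiba, gwadeugoideigoozi, ozezagefweiduedim

/sruopoajegifuhoxo/: /p/ is a voiceless obstruent between vowels /o/ and /o/, so it voices to [b]. /f/ is a voiceless obstruent between vowels /i/ and /u/, so it voices to [v]. → [sruoboajegivuhoxo].
/xafuosiipa/: /f/ is a voiceless obstruent between vowels /a/ and /u/, so it voices to [v]. /s/ is a voiceless obstruent between vowels /o/ and /i/, so it voices to [z]. /p/ is a voiceless obstruent between vowels /i/ and /a/, so it voices to [b]. → [xavuoziiba].
/gwateukoiteikoosi/: /t/ is a voiceless obstruent between vowels /a/ and /e/, so it voices to [d]. /k/ is a voiceless obstruent between vowels /u/ and /o/, so it voices to [g]. /t/ is a voiceless obstruent between vowels /i/ and /e/, so it voices to [d]. /k/ is a voiceless obstruent between vowels /i/ and /o/, so it voices to [g]. /s/ is a voiceless obstruent between vowels /o/ and /i/, so it voices to [z]. → [gwadeugoideigoozi].
/ozesakefweituetim/: /s/ is a voiceless obstruent between vowels /e/ and /a/, so it voices to [z]. /k/ is a voiceless obstruent between vowels /a/ and /e/, so it voices to [g]. /t/ is a voiceless obstruent between vowels /i/ and /u/, so it voices to [d]. /t/ is a voiceless obstruent between vowels /e/ and /i/, so it voices to [d]. → [ozezagefweiduedim].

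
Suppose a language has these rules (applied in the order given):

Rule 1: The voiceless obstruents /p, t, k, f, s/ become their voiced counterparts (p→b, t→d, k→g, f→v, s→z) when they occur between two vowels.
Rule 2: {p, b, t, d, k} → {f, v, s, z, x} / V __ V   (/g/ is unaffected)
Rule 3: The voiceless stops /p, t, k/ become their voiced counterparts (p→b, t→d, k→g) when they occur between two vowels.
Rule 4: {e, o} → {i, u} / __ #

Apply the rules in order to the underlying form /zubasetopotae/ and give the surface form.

zuvazezovozai

Rule 1 (intervocalic voicing): /s/ is a voiceless obstruent between vowels /a/ and /e/, so it voices to [z]. /t/ is a voiceless obstruent between vowels /e/ and /o/, so it voices to [d]. /p/ is a voiceless obstruent between vowels /o/ and /o/, so it voices to [b]. /t/ is a voiceless obstruent between vowels /o/ and /a/, so it voices to [d]. /zubasetopotae/ → zubazedobodae.
Rule 2 (intervocalic spirantization): /b/ is a stop between vowels /u/ and /a/, so it spirantizes to the fricative [v]. /d/ is a stop between vowels /e/ and /o/, so it spirantizes to the fricative [z]. /b/ is a stop between vowels /o/ and /o/, so it spirantizes to the fricative [v]. /d/ is a stop between vowels /o/ and /a/, so it spirantizes to the fricative [z]. /zubazedobodae/ → zuvazezovozae.
Rule 3 (intervocalic voicing): no segment meets the environment; /zuvazezovozae/ is unchanged.
Rule 4 (final vowel raising): /e/ is a mid vowel in word-final position, so it raises to [i]. /zuvazezovozae/ → zuvazezovozai.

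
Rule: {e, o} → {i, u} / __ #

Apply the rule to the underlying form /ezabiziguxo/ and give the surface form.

ezabiziguxu

/o/ is a mid vowel in word-final position, so it raises to [u].
Surface form: [ezabiziguxu].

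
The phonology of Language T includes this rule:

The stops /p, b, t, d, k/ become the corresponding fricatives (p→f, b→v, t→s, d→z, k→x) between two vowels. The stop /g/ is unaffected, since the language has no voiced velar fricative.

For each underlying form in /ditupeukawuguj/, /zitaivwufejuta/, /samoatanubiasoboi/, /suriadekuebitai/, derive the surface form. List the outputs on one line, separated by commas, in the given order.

/ditupeukawuguj/: /t/ is a stop between vowels /i/ and /u/, so it spirantizes to the fricative [s]. /p/ is a stop between vowels /u/ and /e/, so it spirantizes to the fricative [f]. /k/ is a stop between vowels /u/ and /a/, so it spirantizes to the fricative [x]. → [disufeuxawuguj].
/zitaivwufejuta/: /t/ is a stop between vowels /i/ and /a/, so it spirantizes to the fricative [s]. /t/ is a stop between vowels /u/ and /a/, so it spirantizes to the fricative [s]. → [zisaivwufejusa].
/samoatanubiasoboi/: /t/ is a stop between vowels /a/ and /a/, so it spirantizes to the fricative [s]. /b/ is a stop between vowels /u/ and /i/, so it spirantizes to the fricative [v]. /b/ is a stop between vowels /o/ and /o/, so it spirantizes to the fricative [v]. → [samoasanuviasovoi].
/suriadekuebitai/: /d/ is a stop between vowels /a/ and /e/, so it spirantizes to the fricative [z]. /k/ is a stop between vowels /e/ and /u/, so it spirantizes to the fricative [x]. /b/ is a stop between vowels /e/ and /i/, so it spirantizes to the fricative [v]. /t/ is a stop between vowels /i/ and /a/, so it spirantizes to the fricative [s]. → [suriazexuevisai].

disufeuxawuguj, zisaivwufejusa, samoasanuviasovoi, suriazexuevisai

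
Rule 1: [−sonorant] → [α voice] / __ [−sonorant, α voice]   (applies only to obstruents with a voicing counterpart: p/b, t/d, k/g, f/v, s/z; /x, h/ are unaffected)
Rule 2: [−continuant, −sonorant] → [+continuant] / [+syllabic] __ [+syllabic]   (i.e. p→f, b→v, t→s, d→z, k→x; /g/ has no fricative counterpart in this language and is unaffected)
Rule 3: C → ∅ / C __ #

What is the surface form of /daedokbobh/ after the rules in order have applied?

daezogbop

Rule 1 (regressive voicing assimilation): /k/ precedes the voiced obstruent /b/, so it voices to [g] by assimilation. /b/ precedes the voiceless obstruent /h/, so it devoices to [p] by assimilation. /daedokbobh/ → daedogboph.
Rule 2 (intervocalic spirantization): /d/ is a stop between vowels /e/ and /o/, so it spirantizes to the fricative [z]. /daedogboph/ → daezogboph.
Rule 3 (final cluster simplification): /h/ is the second consonant of a word-final cluster /ph/, so it deletes. /daezogboph/ → daezogbop.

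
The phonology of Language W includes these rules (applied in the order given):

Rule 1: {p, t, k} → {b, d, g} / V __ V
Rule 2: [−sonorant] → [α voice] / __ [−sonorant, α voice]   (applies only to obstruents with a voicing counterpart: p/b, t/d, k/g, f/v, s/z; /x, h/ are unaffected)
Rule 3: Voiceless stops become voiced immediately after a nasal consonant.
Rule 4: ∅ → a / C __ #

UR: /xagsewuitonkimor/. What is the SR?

xaksewuidongimora

Rule 1 (intervocalic voicing): /t/ is a voiceless stop between vowels /i/ and /o/, so it voices to [d]. /xagsewuitonkimor/ → xagsewuidonkimor.
Rule 2 (regressive voicing assimilation): /g/ precedes the voiceless obstruent /s/, so it devoices to [k] by assimilation. /xagsewuidonkimor/ → xaksewuidonkimor.
Rule 3 (post-nasal voicing): /k/ is a voiceless stop immediately after the nasal /n/, so it voices to [g]. /xaksewuidonkimor/ → xaksewuidongimor.
Rule 4 (final a-epenthesis): the form ends in the consonant /r/, so [a] is inserted word-finally. /xaksewuidongimor/ → xaksewuidongimora.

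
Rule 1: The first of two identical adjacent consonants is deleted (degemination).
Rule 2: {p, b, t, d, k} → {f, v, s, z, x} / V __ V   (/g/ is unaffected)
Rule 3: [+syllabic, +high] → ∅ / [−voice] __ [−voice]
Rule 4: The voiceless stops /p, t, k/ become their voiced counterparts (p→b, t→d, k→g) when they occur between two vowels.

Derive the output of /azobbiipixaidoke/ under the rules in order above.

Rule 1 (degemination): /bb/ is a geminate; the first /b/ deletes. /azobbiipixaidoke/ → azobiipixaidoke.
Rule 2 (intervocalic spirantization): /b/ is a stop between vowels /o/ and /i/, so it spirantizes to the fricative [v]. /p/ is a stop between vowels /i/ and /i/, so it spirantizes to the fricative [f]. /d/ is a stop between vowels /i/ and /o/, so it spirantizes to the fricative [z]. /k/ is a stop between vowels /o/ and /e/, so it spirantizes to the fricative [x]. /azobiipixaidoke/ → azoviifixaizoxe.
Rule 3 (high vowel syncope): /i/ is a high vowel flanked by voiceless consonants /f/ and /x/, so it deletes. /azoviifixaizoxe/ → azoviifxaizoxe.
Rule 4 (intervocalic voicing): no segment meets the environment; /azoviifxaizoxe/ is unchanged.

azoviifxaizoxe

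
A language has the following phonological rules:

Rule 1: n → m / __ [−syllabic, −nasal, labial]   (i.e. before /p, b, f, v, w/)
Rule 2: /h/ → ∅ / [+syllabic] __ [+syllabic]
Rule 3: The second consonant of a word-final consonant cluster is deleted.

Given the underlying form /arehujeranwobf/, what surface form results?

areujeramwob

Rule 1 (nasal place assimilation): /n/ precedes the labial consonant /w/, so it assimilates in place to [m]. /arehujeranwobf/ → arehujeramwobf.
Rule 2 (intervocalic h-deletion): /h/ occurs between vowels /e/ and /u/, so it deletes. /arehujeramwobf/ → areujeramwobf.
Rule 3 (final cluster simplification): /f/ is the second consonant of a word-final cluster /bf/, so it deletes. /areujeramwobf/ → areujeramwob.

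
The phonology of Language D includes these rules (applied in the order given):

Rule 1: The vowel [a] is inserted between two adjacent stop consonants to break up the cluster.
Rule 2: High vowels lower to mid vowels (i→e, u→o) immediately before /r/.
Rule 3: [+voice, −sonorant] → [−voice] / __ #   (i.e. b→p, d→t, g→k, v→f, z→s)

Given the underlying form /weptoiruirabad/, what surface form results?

Rule 1 (stop-cluster a-epenthesis): /p/ and /t/ form a stop–stop cluster, so [a] is inserted between them. /weptoiruirabad/ → wepatoiruirabad.
Rule 2 (pre-rhotic lowering): /i/ is a high vowel immediately before /r/, so it lowers to [e]. /i/ is a high vowel immediately before /r/, so it lowers to [e]. /wepatoiruirabad/ → wepatoeruerabad.
Rule 3 (final devoicing): /d/ is a voiced obstruent in word-final position, so it devoices to [t]. /wepatoeruerabad/ → wepatoeruerabat.

wepatoeruerabat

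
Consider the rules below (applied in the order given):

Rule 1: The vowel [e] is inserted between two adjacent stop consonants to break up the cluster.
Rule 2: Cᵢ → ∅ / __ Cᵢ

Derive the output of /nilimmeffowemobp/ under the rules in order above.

Rule 1 (stop-cluster e-epenthesis): /b/ and /p/ form a stop–stop cluster, so [e] is inserted between them. /nilimmeffowemobp/ → nilimmeffowemobep.
Rule 2 (degemination): /mm/ is a geminate; the first /m/ deletes. /ff/ is a geminate; the first /f/ deletes. /nilimmeffowemobep/ → nilimefowemobep.

nilimefowemobep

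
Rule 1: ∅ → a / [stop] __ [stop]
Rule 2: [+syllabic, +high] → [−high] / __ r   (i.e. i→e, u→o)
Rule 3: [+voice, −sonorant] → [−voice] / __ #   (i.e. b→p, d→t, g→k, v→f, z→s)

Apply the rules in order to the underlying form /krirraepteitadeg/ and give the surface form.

krerraepateitadek

Rule 1 (stop-cluster a-epenthesis): /p/ and /t/ form a stop–stop cluster, so [a] is inserted between them. /krirraepteitadeg/ → krirraepateitadeg.
Rule 2 (pre-rhotic lowering): /i/ is a high vowel immediately before /r/, so it lowers to [e]. /krirraepateitadeg/ → krerraepateitadeg.
Rule 3 (final devoicing): /g/ is a voiced obstruent in word-final position, so it devoices to [k]. /krerraepateitadeg/ → krerraepateitadek.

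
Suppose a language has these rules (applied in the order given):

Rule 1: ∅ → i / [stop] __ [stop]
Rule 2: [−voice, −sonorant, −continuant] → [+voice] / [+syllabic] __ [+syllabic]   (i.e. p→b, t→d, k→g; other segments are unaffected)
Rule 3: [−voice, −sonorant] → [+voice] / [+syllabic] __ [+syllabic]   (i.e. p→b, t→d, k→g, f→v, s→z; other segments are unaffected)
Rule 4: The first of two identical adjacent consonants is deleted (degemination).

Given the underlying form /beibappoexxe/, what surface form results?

beibabiboexe

Rule 1 (stop-cluster i-epenthesis): /p/ and /p/ form a stop–stop cluster, so [i] is inserted between them. /beibappoexxe/ → beibapipoexxe.
Rule 2 (intervocalic voicing): /p/ is a voiceless stop between vowels /a/ and /i/, so it voices to [b]. /p/ is a voiceless stop between vowels /i/ and /o/, so it voices to [b]. /beibapipoexxe/ → beibabiboexxe.
Rule 3 (intervocalic voicing): no segment meets the environment; /beibabiboexxe/ is unchanged.
Rule 4 (degemination): /xx/ is a geminate; the first /x/ deletes. /beibabiboexxe/ → beibabiboexe.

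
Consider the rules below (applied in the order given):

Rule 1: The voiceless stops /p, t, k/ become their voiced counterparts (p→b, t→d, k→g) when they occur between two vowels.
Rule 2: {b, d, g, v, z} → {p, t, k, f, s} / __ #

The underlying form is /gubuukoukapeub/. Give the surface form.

gubuugougabeup

Rule 1 (intervocalic voicing): /k/ is a voiceless stop between vowels /u/ and /o/, so it voices to [g]. /k/ is a voiceless stop between vowels /u/ and /a/, so it voices to [g]. /p/ is a voiceless stop between vowels /a/ and /e/, so it voices to [b]. /gubuukoukapeub/ → gubuugougabeub.
Rule 2 (final devoicing): /b/ is a voiced obstruent in word-final position, so it devoices to [p]. /gubuugougabeub/ → gubuugougabeup.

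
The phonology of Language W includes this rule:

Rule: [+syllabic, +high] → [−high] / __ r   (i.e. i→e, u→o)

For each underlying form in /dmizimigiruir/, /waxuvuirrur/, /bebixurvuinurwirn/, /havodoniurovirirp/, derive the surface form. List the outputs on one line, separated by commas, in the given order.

dmizimigeruer, waxuvuerror, bebixorvuinorwern, havodoniorovererp

/dmizimigiruir/: /i/ is a high vowel immediately before /r/, so it lowers to [e]. /i/ is a high vowel immediately before /r/, so it lowers to [e]. → [dmizimigeruer].
/waxuvuirrur/: /i/ is a high vowel immediately before /r/, so it lowers to [e]. /u/ is a high vowel immediately before /r/, so it lowers to [o]. → [waxuvuerror].
/bebixurvuinurwirn/: /u/ is a high vowel immediately before /r/, so it lowers to [o]. /u/ is a high vowel immediately before /r/, so it lowers to [o]. /i/ is a high vowel immediately before /r/, so it lowers to [e]. → [bebixorvuinorwern].
/havodoniurovirirp/: /u/ is a high vowel immediately before /r/, so it lowers to [o]. /i/ is a high vowel immediately before /r/, so it lowers to [e]. /i/ is a high vowel immediately before /r/, so it lowers to [e]. → [havodoniorovererp].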